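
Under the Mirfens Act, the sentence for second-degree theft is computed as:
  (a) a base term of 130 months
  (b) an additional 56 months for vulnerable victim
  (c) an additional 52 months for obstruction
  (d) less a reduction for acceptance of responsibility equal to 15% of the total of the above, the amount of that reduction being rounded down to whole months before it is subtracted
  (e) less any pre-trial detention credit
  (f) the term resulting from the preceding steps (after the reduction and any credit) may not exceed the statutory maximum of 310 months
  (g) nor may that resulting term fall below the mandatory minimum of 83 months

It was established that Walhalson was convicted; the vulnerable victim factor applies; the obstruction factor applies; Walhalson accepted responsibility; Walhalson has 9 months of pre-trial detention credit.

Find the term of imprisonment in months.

Vulnerable victim enhancement: +56 months
Obstruction enhancement: +52 months
Adjusted term: 130 months + 56 months + 52 months = 238 months
Acceptance of responsibility reduction: 15% of 238 months = 35 months (rounded down)
After reduction: 238 − 35 = 203 months
Less pre-trial detention credit: 203 months − 9 months = 194 months
Cap at 310 months: 194 months is within the cap, no reduction.
Minimum 83 months: 194 months meets the minimum, no increase.

Sentence: 194 months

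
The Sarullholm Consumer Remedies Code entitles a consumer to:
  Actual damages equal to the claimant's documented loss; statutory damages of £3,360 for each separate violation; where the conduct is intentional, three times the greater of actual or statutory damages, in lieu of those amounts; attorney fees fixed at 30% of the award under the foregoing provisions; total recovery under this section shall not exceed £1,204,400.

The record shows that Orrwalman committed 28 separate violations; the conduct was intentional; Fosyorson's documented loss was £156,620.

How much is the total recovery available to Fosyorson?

Statutory damages: 28 × £3,360 = £94,080
Greater of actual damages (£156,620) or statutory damages (£94,080): £156,620
Trebled: 3 × £156,620 = £469,860
Attorney fees: 30% of £469,860 = £140,958
Total before cap: £469,860 + £140,958 = £610,818
Cap at £1,204,400: £610,818 is within the cap, no reduction.

£610,818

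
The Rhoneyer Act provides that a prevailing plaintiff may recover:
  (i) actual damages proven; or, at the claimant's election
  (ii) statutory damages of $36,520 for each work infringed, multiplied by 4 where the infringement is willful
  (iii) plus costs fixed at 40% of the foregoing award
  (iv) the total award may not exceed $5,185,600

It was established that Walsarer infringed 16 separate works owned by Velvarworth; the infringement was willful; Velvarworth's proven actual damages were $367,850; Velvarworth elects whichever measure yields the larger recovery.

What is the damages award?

$3,272,192

Statutory damages: 16 × $36,520 = $584,320
Multiplied by 4: 4 × $584,320 = $2,337,280
Greater of actual damages ($367,850) or enhanced statutory damages ($2,337,280): $2,337,280
Costs: 40% of $2,337,280 = $934,912
Award plus costs: $2,337,280 + $934,912 = $3,272,192
Cap at $5,185,600: $3,272,192 is within the cap, no reduction.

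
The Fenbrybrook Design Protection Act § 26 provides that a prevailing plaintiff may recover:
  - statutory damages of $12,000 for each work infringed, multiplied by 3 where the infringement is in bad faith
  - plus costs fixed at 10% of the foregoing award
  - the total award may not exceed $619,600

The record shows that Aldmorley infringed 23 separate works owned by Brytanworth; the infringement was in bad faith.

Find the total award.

Award: $619,600

Statutory damages: 23 × $12,000 = $276,000
Trebled: 3 × $276,000 = $828,000
Costs: 10% of $828,000 = $82,800
Award plus costs: $828,000 + $82,800 = $910,800
Cap at $619,600: $910,800 exceeds the cap → $619,600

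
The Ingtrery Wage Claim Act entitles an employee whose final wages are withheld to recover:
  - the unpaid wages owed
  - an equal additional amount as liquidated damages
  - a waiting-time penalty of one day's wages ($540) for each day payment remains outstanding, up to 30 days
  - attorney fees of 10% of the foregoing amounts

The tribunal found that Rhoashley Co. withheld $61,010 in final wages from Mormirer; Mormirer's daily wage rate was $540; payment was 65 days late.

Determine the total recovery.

Liquidated damages (equal amount): $61,010
Penalty days: min(65, 30) = 30
Waiting-time penalty: 30 × $540 = $16,200
Subtotal: $61,010 + $61,010 + $16,200 = $138,220
Attorney fees: 10% of $138,220 = $13,822
Total award: $138,220 + $13,822 = $152,042

$152,042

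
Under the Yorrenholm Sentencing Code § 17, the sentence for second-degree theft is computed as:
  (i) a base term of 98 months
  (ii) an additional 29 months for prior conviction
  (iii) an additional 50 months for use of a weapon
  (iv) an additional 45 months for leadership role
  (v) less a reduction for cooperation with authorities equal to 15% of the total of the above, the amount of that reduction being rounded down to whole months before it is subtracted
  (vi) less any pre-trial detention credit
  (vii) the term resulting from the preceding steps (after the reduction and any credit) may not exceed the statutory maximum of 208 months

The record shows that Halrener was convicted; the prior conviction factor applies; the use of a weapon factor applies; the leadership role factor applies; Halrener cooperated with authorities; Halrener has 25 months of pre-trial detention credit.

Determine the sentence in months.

Prior conviction enhancement: +29 months
Use of a weapon enhancement: +50 months
Leadership role enhancement: +45 months
Adjusted term: 98 months + 29 months + 50 months + 45 months = 222 months
Cooperation with authorities reduction: 15% of 222 months = 33 months (rounded down)
After reduction: 222 − 33 = 189 months
Less pre-trial detention credit: 189 months − 25 months = 164 months
Cap at 208 months: 164 months is within the cap, no reduction.

164 months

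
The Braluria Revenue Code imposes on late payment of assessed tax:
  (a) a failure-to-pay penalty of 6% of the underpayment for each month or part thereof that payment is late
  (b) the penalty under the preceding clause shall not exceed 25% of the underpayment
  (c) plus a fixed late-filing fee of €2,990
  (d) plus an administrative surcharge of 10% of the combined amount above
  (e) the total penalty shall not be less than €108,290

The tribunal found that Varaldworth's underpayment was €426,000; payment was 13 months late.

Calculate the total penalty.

€120,439

Accrued rate: 6% × 13 = 78%, capped at 25% → 25%
Failure-to-pay penalty: 25% of €426,000 = €106,500
Penalty before surcharge: €106,500 + €2,990 = €109,490
Administrative surcharge: 10% of €109,490 = €10,949
Total penalty: €109,490 + €10,949 = €120,439
Minimum €108,290: €120,439 meets the minimum, no increase.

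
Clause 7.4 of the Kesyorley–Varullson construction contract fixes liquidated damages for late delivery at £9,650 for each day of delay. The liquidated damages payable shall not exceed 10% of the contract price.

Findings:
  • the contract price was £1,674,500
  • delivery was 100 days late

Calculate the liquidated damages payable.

£167,450

Per-day damages: 100 × £9,650 = £965,000
Cap: 10% of £1,674,500 = £167,450
Cap at £167,450: £965,000 exceeds the cap → £167,450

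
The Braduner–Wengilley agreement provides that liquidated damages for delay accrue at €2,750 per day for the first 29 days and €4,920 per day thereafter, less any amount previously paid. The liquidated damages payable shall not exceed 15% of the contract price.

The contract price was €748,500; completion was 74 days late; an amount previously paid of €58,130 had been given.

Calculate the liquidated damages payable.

€112,275

First 29 days: 29 × €2,750 = €79,750
Remaining days: (74 − 29) × €4,920 = €221,400
Accrued per-day damages: €79,750 + €221,400 = €301,150
Less amount previously paid: €301,150 − €58,130 = €243,020
Cap: 15% of €748,500 = €112,275
Cap at €112,275: €243,020 exceeds the cap → €112,275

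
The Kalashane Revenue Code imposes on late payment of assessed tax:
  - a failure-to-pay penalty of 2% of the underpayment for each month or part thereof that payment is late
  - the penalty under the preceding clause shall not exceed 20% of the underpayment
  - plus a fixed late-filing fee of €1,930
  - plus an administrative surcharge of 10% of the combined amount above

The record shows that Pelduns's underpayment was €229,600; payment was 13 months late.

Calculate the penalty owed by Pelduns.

Penalty: €52,635

Accrued rate: 2% × 13 = 26%, capped at 20% → 20%
Failure-to-pay penalty: 20% of €229,600 = €45,920
Penalty before surcharge: €45,920 + €1,930 = €47,850
Administrative surcharge: 10% of €47,850 = €4,785
Total penalty: €47,850 + €4,785 = €52,635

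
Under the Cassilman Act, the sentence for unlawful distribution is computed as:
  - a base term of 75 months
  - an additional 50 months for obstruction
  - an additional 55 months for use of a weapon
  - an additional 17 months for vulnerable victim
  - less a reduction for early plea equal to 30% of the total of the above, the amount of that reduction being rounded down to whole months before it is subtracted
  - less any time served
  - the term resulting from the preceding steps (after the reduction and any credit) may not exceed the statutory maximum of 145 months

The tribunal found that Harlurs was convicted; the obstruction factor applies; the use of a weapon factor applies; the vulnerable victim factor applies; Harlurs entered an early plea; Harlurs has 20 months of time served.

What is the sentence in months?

Obstruction enhancement: +50 months
Use of a weapon enhancement: +55 months
Vulnerable victim enhancement: +17 months
Adjusted term: 75 months + 50 months + 55 months + 17 months = 197 months
Early plea reduction: 30% of 197 months = 59 months (rounded down)
After reduction: 197 − 59 = 138 months
Less time served: 138 months − 20 months = 118 months
Cap at 145 months: 118 months is within the cap, no reduction.

118 months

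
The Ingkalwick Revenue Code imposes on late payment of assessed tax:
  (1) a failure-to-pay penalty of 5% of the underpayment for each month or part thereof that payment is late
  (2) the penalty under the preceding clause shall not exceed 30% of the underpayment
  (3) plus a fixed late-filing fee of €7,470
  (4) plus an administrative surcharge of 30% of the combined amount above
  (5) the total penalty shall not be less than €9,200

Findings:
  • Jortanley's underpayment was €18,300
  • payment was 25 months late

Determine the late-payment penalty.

€16,848

Accrued rate: 5% × 25 = 125%, capped at 30% → 30%
Failure-to-pay penalty: 30% of €18,300 = €5,490
Penalty before surcharge: €5,490 + €7,470 = €12,960
Administrative surcharge: 30% of €12,960 = €3,888
Total penalty: €12,960 + €3,888 = €16,848
Minimum €9,200: €16,848 meets the minimum, no increase.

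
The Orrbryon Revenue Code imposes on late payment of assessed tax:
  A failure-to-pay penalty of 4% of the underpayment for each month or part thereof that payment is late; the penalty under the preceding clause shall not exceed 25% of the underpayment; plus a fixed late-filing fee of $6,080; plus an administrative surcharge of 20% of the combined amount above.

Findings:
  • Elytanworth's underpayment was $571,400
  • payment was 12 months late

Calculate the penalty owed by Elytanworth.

Accrued rate: 4% × 12 = 48%, capped at 25% → 25%
Failure-to-pay penalty: 25% of $571,400 = $142,850
Penalty before surcharge: $142,850 + $6,080 = $148,930
Administrative surcharge: 20% of $148,930 = $29,786
Total penalty: $148,930 + $29,786 = $178,716

Penalty: $178,716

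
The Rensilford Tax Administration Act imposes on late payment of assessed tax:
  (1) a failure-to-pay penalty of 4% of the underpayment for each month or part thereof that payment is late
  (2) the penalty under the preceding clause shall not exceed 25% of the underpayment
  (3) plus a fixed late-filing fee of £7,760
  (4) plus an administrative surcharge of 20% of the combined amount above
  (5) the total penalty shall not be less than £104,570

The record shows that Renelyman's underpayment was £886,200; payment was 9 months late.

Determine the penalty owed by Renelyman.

£275,172

Accrued rate: 4% × 9 = 36%, capped at 25% → 25%
Failure-to-pay penalty: 25% of £886,200 = £221,550
Penalty before surcharge: £221,550 + £7,760 = £229,310
Administrative surcharge: 20% of £229,310 = £45,862
Total penalty: £229,310 + £45,862 = £275,172
Minimum £104,570: £275,172 meets the minimum, no increase.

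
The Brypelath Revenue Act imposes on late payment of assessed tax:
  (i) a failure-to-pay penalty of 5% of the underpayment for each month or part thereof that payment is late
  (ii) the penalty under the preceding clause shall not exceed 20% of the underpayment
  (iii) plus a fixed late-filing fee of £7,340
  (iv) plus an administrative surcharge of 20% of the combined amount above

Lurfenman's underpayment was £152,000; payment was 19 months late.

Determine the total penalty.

£45,288

Accrued rate: 5% × 19 = 95%, capped at 20% → 20%
Failure-to-pay penalty: 20% of £152,000 = £30,400
Penalty before surcharge: £30,400 + £7,340 = £37,740
Administrative surcharge: 20% of £37,740 = £7,548
Total penalty: £37,740 + £7,548 = £45,288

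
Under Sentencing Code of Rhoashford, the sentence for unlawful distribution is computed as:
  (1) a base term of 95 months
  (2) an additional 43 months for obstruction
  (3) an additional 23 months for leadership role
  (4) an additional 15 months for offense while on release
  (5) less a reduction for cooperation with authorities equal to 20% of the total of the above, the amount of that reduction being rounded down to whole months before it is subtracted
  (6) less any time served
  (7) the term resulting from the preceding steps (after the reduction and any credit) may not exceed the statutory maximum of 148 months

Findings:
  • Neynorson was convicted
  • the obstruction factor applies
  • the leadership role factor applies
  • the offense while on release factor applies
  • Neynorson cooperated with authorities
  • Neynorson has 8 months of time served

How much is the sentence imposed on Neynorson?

Obstruction enhancement: +43 months
Leadership role enhancement: +23 months
Offense while on release enhancement: +15 months
Adjusted term: 95 months + 43 months + 23 months + 15 months = 176 months
Cooperation with authorities reduction: 20% of 176 months = 35 months (rounded down)
After reduction: 176 − 35 = 141 months
Less time served: 141 months − 8 months = 133 months
Cap at 148 months: 133 months is within the cap, no reduction.

133 months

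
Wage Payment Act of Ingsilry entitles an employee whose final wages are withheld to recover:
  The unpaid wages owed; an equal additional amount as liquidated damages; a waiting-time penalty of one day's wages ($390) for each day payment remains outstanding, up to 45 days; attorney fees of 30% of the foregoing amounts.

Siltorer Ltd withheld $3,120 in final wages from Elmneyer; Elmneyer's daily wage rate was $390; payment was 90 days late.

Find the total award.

Liquidated damages (equal amount): $3,120
Penalty days: min(90, 45) = 45
Waiting-time penalty: 45 × $390 = $17,550
Subtotal: $3,120 + $3,120 + $17,550 = $23,790
Attorney fees: 30% of $23,790 = $7,137
Total award: $23,790 + $7,137 = $30,927

Total award: $30,927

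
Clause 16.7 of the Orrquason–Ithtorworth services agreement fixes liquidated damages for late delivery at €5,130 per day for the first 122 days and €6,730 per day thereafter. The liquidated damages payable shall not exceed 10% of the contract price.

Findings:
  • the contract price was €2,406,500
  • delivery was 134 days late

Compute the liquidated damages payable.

First 122 days: 122 × €5,130 = €625,860
Remaining days: (134 − 122) × €6,730 = €80,760
Accrued per-day damages: €625,860 + €80,760 = €706,620
Cap: 10% of €2,406,500 = €240,650
Cap at €240,650: €706,620 exceeds the cap → €240,650

€240,650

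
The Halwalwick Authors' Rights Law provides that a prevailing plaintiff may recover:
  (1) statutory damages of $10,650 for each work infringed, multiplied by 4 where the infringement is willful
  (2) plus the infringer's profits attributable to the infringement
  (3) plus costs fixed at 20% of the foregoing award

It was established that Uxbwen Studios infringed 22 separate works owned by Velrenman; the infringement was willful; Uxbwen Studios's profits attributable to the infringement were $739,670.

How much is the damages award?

Statutory damages: 22 × $10,650 = $234,300
Multiplied by 4: 4 × $234,300 = $937,200
Combined award: $937,200 + $739,670 = $1,676,870
Costs: 20% of $1,676,870 = $335,374
Award plus costs: $1,676,870 + $335,374 = $2,012,244

$2,012,244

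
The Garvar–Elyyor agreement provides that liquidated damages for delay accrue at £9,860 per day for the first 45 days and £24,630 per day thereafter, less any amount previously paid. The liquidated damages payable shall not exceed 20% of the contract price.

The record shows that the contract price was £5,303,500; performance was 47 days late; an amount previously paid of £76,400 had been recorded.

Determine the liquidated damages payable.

Liquidated damages: £416,560

First 45 days: 45 × £9,860 = £443,700
Remaining days: (47 − 45) × £24,630 = £49,260
Accrued per-day damages: £443,700 + £49,260 = £492,960
Less amount previously paid: £492,960 − £76,400 = £416,560
Cap: 20% of £5,303,500 = £1,060,700
Cap at £1,060,700: £416,560 is within the cap, no reduction.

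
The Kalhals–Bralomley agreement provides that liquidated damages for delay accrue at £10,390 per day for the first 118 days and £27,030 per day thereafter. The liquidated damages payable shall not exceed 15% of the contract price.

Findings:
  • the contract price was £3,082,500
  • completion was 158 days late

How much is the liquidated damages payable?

First 118 days: 118 × £10,390 = £1,226,020
Remaining days: (158 − 118) × £27,030 = £1,081,200
Accrued per-day damages: £1,226,020 + £1,081,200 = £2,307,220
Cap: 15% of £3,082,500 = £462,375
Cap at £462,375: £2,307,220 exceeds the cap → £462,375

£462,375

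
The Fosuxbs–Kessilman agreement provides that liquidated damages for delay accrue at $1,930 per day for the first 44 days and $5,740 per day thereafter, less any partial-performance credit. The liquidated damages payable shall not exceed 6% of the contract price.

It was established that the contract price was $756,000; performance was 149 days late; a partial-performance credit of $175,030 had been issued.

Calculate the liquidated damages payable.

First 44 days: 44 × $1,930 = $84,920
Remaining days: (149 − 44) × $5,740 = $602,700
Accrued per-day damages: $84,920 + $602,700 = $687,620
Less partial-performance credit: $687,620 − $175,030 = $512,590
Cap: 6% of $756,000 = $45,360
Cap at $45,360: $512,590 exceeds the cap → $45,360

$45,360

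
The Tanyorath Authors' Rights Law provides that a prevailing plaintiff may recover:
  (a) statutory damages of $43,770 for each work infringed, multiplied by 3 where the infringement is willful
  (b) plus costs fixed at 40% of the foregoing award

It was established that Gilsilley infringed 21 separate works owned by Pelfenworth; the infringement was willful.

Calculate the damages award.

$3,860,514

Statutory damages: 21 × $43,770 = $919,170
Trebled: 3 × $919,170 = $2,757,510
Costs: 40% of $2,757,510 = $1,103,004
Award plus costs: $2,757,510 + $1,103,004 = $3,860,514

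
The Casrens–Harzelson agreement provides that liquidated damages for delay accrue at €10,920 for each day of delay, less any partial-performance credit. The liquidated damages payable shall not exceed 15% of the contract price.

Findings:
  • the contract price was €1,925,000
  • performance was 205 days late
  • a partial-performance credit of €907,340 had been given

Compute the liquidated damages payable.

€288,750

Per-day damages: 205 × €10,920 = €2,238,600
Less partial-performance credit: €2,238,600 − €907,340 = €1,331,260
Cap: 15% of €1,925,000 = €288,750
Cap at €288,750: €1,331,260 exceeds the cap → €288,750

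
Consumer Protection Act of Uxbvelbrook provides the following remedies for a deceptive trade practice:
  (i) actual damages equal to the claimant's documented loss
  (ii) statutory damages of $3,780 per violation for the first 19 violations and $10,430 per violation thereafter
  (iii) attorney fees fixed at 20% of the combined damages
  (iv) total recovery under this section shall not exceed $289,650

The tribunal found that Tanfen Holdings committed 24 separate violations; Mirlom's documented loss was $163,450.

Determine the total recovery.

$289,650

First 19 violations: 19 × $3,780 = $71,820
Remaining violations: (24 − 19) × $10,430 = $52,150
Statutory damages: $71,820 + $52,150 = $123,970
Combined damages: $163,450 + $123,970 = $287,420
Attorney fees: 20% of $287,420 = $57,484
Total before cap: $287,420 + $57,484 = $344,904
Cap at $289,650: $344,904 exceeds the cap → $289,650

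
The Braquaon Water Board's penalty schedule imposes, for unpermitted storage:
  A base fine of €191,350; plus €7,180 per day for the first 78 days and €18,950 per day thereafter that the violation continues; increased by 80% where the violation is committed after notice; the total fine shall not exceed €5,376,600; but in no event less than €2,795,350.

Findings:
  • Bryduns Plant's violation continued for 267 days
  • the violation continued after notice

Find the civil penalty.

€5,376,600

First 78 days: 78 × €7,180 = €560,040
Remaining days: (267 − 78) × €18,950 = €3,581,550
Per-day component: €560,040 + €3,581,550 = €4,141,590
Base plus per-day: €191,350 + €4,141,590 = €4,332,940
Enhancement: 80% of €4,332,940 = €3,466,352
Enhanced fine: €4,332,940 + €3,466,352 = €7,799,292
Cap at €5,376,600: €7,799,292 exceeds the cap → €5,376,600
Minimum €2,795,350: €5,376,600 meets the minimum, no increase.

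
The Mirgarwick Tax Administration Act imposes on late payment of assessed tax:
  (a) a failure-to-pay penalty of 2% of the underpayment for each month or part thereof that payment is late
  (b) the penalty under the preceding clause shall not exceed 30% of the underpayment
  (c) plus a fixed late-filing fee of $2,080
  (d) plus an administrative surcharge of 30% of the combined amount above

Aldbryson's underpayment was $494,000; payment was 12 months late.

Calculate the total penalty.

Accrued rate: 2% × 12 = 24%, capped at 30% → 24%
Failure-to-pay penalty: 24% of $494,000 = $118,560
Penalty before surcharge: $118,560 + $2,080 = $120,640
Administrative surcharge: 30% of $120,640 = $36,192
Total penalty: $120,640 + $36,192 = $156,832

Penalty: $156,832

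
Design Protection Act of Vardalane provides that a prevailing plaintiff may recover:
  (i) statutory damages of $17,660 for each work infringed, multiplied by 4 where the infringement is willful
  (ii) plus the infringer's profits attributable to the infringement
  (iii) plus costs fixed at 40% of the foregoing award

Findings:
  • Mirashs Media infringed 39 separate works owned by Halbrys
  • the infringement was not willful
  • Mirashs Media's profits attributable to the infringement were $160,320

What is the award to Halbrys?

Statutory damages: 39 × $17,660 = $688,740
Infringement not willful: no ×4 enhancement.
Combined award: $688,740 + $160,320 = $849,060
Costs: 40% of $849,060 = $339,624
Award plus costs: $849,060 + $339,624 = $1,188,684

Award: $1,188,684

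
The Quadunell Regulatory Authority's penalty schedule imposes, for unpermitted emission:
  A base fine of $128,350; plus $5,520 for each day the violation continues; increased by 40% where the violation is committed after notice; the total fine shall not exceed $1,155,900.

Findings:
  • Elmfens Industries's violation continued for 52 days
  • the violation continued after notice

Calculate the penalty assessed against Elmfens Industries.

$581,546

Per-day component: 52 × $5,520 = $287,040
Base plus per-day: $128,350 + $287,040 = $415,390
Enhancement: 40% of $415,390 = $166,156
Enhanced fine: $415,390 + $166,156 = $581,546
Cap at $1,155,900: $581,546 is within the cap, no reduction.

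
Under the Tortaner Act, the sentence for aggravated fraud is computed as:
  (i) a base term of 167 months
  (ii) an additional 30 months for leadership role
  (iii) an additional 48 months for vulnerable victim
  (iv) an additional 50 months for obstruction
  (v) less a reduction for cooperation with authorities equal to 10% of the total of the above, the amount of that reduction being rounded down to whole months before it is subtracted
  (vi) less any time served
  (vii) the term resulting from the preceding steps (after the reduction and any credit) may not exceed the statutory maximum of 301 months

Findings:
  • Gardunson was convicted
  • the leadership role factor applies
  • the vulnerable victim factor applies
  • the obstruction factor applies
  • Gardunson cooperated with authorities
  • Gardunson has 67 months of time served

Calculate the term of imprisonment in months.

199 months

Leadership role enhancement: +30 months
Vulnerable victim enhancement: +48 months
Obstruction enhancement: +50 months
Adjusted term: 167 months + 30 months + 48 months + 50 months = 295 months
Cooperation with authorities reduction: 10% of 295 months = 29 months (rounded down)
After reduction: 295 − 29 = 266 months
Less time served: 266 months − 67 months = 199 months
Cap at 301 months: 199 months is within the cap, no reduction.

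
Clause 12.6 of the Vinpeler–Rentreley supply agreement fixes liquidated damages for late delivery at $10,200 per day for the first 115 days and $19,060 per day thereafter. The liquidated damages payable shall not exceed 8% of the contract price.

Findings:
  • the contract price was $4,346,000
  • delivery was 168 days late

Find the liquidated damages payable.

$347,680

First 115 days: 115 × $10,200 = $1,173,000
Remaining days: (168 − 115) × $19,060 = $1,010,180
Accrued per-day damages: $1,173,000 + $1,010,180 = $2,183,180
Cap: 8% of $4,346,000 = $347,680
Cap at $347,680: $2,183,180 exceeds the cap → $347,680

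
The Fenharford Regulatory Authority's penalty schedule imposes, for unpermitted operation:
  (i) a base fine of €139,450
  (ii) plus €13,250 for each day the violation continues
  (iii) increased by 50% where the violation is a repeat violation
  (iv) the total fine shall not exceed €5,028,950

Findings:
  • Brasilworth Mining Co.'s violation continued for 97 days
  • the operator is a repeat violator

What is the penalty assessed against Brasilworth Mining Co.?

€2,137,050

Per-day component: 97 × €13,250 = €1,285,250
Base plus per-day: €139,450 + €1,285,250 = €1,424,700
Enhancement: 50% of €1,424,700 = €712,350
Enhanced fine: €1,424,700 + €712,350 = €2,137,050
Cap at €5,028,950: €2,137,050 is within the cap, no reduction.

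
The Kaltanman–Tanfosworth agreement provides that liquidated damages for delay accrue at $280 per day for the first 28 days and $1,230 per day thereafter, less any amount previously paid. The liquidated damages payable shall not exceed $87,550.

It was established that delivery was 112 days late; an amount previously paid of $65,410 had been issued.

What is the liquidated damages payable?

$45,750

First 28 days: 28 × $280 = $7,840
Remaining days: (112 − 28) × $1,230 = $103,320
Accrued per-day damages: $7,840 + $103,320 = $111,160
Less amount previously paid: $111,160 − $65,410 = $45,750
Cap at $87,550: $45,750 is within the cap, no reduction.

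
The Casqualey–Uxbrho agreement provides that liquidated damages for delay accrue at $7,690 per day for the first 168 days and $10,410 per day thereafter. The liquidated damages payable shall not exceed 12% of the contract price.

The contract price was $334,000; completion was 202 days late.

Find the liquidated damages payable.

First 168 days: 168 × $7,690 = $1,291,920
Remaining days: (202 − 168) × $10,410 = $353,940
Accrued per-day damages: $1,291,920 + $353,940 = $1,645,860
Cap: 12% of $334,000 = $40,080
Cap at $40,080: $1,645,860 exceeds the cap → $40,080

$40,080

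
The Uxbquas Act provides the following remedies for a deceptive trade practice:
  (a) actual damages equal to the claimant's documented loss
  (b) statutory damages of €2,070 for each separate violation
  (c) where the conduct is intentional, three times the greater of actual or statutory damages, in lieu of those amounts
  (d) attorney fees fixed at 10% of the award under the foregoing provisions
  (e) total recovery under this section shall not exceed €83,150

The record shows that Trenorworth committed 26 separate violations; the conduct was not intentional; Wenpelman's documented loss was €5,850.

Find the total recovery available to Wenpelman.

Statutory damages: 26 × €2,070 = €53,820
Conduct not intentional: the in-lieu enhancement does not apply.
Actual plus statutory damages: €5,850 + €53,820 = €59,670
Attorney fees: 10% of €59,670 = €5,967
Total before cap: €59,670 + €5,967 = €65,637
Cap at €83,150: €65,637 is within the cap, no reduction.

€65,637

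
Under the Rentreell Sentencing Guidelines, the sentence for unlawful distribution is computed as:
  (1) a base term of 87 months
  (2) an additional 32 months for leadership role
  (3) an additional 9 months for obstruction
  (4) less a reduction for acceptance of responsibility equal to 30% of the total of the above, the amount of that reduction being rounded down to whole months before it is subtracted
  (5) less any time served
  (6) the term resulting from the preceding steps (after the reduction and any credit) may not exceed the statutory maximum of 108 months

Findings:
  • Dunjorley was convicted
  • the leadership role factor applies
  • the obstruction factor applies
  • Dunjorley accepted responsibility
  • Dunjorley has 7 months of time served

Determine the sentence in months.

Sentence: 83 months

Leadership role enhancement: +32 months
Obstruction enhancement: +9 months
Adjusted term: 87 months + 32 months + 9 months = 128 months
Acceptance of responsibility reduction: 30% of 128 months = 38 months (rounded down)
After reduction: 128 − 38 = 90 months
Less time served: 90 months − 7 months = 83 months
Cap at 108 months: 83 months is within the cap, no reduction.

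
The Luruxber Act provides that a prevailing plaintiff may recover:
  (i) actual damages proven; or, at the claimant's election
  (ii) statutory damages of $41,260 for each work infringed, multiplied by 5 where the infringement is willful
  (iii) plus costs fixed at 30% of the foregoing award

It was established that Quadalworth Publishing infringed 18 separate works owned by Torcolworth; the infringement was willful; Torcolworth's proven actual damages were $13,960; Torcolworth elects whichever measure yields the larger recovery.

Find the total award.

Statutory damages: 18 × $41,260 = $742,680
Multiplied by 5: 5 × $742,680 = $3,713,400
Greater of actual damages ($13,960) or enhanced statutory damages ($3,713,400): $3,713,400
Costs: 30% of $3,713,400 = $1,114,020
Award plus costs: $3,713,400 + $1,114,020 = $4,827,420

$4,827,420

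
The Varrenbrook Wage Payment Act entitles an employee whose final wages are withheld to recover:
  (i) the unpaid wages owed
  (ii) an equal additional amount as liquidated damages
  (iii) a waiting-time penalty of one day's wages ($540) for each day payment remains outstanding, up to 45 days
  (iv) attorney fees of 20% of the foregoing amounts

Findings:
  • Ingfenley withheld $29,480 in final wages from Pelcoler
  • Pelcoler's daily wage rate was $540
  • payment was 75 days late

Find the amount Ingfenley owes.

$99,912

Liquidated damages (equal amount): $29,480
Penalty days: min(75, 45) = 45
Waiting-time penalty: 45 × $540 = $24,300
Subtotal: $29,480 + $29,480 + $24,300 = $83,260
Attorney fees: 20% of $83,260 = $16,652
Total award: $83,260 + $16,652 = $99,912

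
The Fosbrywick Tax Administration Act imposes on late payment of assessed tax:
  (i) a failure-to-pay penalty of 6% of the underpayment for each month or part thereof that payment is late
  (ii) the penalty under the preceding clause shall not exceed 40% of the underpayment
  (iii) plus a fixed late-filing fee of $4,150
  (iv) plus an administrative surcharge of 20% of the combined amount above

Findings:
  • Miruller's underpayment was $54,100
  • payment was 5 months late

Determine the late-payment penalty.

Accrued rate: 6% × 5 = 30%, capped at 40% → 30%
Failure-to-pay penalty: 30% of $54,100 = $16,230
Penalty before surcharge: $16,230 + $4,150 = $20,380
Administrative surcharge: 20% of $20,380 = $4,076
Total penalty: $20,380 + $4,076 = $24,456

$24,456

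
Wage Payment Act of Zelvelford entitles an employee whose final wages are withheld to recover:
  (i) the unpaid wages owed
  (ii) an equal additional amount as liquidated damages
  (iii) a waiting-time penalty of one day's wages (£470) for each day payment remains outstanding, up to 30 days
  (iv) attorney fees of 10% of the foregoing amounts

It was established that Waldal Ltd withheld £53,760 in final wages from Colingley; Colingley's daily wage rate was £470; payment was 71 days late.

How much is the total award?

£133,782

Liquidated damages (equal amount): £53,760
Penalty days: min(71, 30) = 30
Waiting-time penalty: 30 × £470 = £14,100
Subtotal: £53,760 + £53,760 + £14,100 = £121,620
Attorney fees: 10% of £121,620 = £12,162
Total award: £121,620 + £12,162 = £133,782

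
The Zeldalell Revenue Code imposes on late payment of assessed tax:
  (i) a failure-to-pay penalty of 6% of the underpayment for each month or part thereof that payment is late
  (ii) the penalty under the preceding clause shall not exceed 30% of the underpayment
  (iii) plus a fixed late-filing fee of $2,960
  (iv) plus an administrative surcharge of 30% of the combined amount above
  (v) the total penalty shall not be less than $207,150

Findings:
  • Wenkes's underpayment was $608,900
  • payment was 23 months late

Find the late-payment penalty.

Penalty: $241,319

Accrued rate: 6% × 23 = 138%, capped at 30% → 30%
Failure-to-pay penalty: 30% of $608,900 = $182,670
Penalty before surcharge: $182,670 + $2,960 = $185,630
Administrative surcharge: 30% of $185,630 = $55,689
Total penalty: $185,630 + $55,689 = $241,319
Minimum $207,150: $241,319 meets the minimum, no increase.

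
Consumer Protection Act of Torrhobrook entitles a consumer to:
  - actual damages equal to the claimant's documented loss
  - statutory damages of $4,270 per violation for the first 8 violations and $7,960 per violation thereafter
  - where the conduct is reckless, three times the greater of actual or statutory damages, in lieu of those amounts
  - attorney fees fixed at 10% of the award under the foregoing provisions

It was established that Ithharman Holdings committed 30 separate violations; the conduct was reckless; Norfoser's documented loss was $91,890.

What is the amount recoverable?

First 8 violations: 8 × $4,270 = $34,160
Remaining violations: (30 − 8) × $7,960 = $175,120
Statutory damages: $34,160 + $175,120 = $209,280
Greater of actual damages ($91,890) or statutory damages ($209,280): $209,280
Trebled: 3 × $209,280 = $627,840
Attorney fees: 10% of $627,840 = $62,784
Total recovery: $627,840 + $62,784 = $690,624

Total recovery: $690,624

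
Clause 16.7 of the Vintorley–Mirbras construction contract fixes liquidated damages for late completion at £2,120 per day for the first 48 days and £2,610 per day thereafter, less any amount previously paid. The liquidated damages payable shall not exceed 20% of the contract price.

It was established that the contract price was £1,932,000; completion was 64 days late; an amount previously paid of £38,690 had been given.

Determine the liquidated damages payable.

£104,830

First 48 days: 48 × £2,120 = £101,760
Remaining days: (64 − 48) × £2,610 = £41,760
Accrued per-day damages: £101,760 + £41,760 = £143,520
Less amount previously paid: £143,520 − £38,690 = £104,830
Cap: 20% of £1,932,000 = £386,400
Cap at £386,400: £104,830 is within the cap, no reduction.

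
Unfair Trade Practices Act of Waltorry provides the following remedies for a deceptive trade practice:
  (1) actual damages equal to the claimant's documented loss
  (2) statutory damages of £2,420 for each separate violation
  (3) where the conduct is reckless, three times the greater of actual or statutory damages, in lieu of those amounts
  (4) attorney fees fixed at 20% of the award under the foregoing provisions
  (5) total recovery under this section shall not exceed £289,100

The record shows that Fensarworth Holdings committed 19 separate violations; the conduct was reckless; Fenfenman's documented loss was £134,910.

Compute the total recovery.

£289,100

Statutory damages: 19 × £2,420 = £45,980
Greater of actual damages (£134,910) or statutory damages (£45,980): £134,910
Trebled: 3 × £134,910 = £404,730
Attorney fees: 20% of £404,730 = £80,946
Total before cap: £404,730 + £80,946 = £485,676
Cap at £289,100: £485,676 exceeds the cap → £289,100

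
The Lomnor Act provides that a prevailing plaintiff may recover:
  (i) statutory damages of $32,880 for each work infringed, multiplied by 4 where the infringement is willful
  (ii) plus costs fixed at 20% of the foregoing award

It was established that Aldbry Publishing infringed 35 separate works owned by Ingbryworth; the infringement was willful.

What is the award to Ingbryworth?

Statutory damages: 35 × $32,880 = $1,150,800
Multiplied by 4: 4 × $1,150,800 = $4,603,200
Costs: 20% of $4,603,200 = $920,640
Award plus costs: $4,603,200 + $920,640 = $5,523,840

Award: $5,523,840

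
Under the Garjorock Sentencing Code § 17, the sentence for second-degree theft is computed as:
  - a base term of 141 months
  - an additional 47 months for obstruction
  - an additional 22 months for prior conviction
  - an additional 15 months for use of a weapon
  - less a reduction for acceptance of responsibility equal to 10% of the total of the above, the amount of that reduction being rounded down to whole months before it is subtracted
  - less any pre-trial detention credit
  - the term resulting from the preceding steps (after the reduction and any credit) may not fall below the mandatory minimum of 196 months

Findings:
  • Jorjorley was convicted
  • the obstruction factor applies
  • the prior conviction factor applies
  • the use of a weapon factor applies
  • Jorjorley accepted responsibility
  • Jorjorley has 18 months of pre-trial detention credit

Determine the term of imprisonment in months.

Obstruction enhancement: +47 months
Prior conviction enhancement: +22 months
Use of a weapon enhancement: +15 months
Adjusted term: 141 months + 47 months + 22 months + 15 months = 225 months
Acceptance of responsibility reduction: 10% of 225 months = 22 months (rounded down)
After reduction: 225 − 22 = 203 months
Less pre-trial detention credit: 203 months − 18 months = 185 months
Minimum 196 months: 185 months is below the minimum → 196 months

196 months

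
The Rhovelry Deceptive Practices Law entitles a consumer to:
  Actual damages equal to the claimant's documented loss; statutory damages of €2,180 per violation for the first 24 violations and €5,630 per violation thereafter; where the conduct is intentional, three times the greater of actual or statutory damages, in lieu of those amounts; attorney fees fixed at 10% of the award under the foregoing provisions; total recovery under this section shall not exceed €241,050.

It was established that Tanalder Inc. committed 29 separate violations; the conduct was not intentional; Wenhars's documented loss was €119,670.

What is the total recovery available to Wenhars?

€220,154

First 24 violations: 24 × €2,180 = €52,320
Remaining violations: (29 − 24) × €5,630 = €28,150
Statutory damages: €52,320 + €28,150 = €80,470
Conduct not intentional: the in-lieu enhancement does not apply.
Actual plus statutory damages: €119,670 + €80,470 = €200,140
Attorney fees: 10% of €200,140 = €20,014
Total before cap: €200,140 + €20,014 = €220,154
Cap at €241,050: €220,154 is within the cap, no reduction.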